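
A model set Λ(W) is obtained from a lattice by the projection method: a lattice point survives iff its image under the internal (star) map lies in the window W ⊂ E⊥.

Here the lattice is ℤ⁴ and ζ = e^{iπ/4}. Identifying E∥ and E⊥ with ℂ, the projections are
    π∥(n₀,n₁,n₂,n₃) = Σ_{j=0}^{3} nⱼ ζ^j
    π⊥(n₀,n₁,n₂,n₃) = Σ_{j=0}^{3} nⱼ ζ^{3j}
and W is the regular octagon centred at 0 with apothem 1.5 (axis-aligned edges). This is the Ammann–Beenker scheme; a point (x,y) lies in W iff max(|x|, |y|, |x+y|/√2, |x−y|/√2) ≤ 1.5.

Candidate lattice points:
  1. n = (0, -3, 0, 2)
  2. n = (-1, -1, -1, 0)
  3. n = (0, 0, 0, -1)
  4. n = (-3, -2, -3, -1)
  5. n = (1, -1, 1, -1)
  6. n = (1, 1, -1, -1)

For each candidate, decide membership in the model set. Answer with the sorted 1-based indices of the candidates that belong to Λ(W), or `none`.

2, 3, 6

π⊥(n) = n₀ + n₁ζ³ + n₂ζ⁶ + n₃ζ⁹ where ζ = e^{iπ/4}.
#1 (0, -3, 0, 2): internal (3.5355, -0.7071); octagon support 3.5355 vs apothem 1.5 → ∉ W
#2 (-1, -1, -1, 0): internal (-0.2929, 0.2929); octagon support 0.4142 vs apothem 1.5 → ∈ W
#3 (0, 0, 0, -1): internal (-0.7071, -0.7071); octagon support 1.0000 vs apothem 1.5 → ∈ W
#4 (-3, -2, -3, -1): internal (-2.2929, 0.8787); octagon support 2.2929 vs apothem 1.5 → ∉ W
#5 (1, -1, 1, -1): internal (1.0000, -2.4142); octagon support 2.4142 vs apothem 1.5 → ∉ W
#6 (1, 1, -1, -1): internal (-0.4142, 1.0000); octagon support 1.0000 vs apothem 1.5 → ∈ W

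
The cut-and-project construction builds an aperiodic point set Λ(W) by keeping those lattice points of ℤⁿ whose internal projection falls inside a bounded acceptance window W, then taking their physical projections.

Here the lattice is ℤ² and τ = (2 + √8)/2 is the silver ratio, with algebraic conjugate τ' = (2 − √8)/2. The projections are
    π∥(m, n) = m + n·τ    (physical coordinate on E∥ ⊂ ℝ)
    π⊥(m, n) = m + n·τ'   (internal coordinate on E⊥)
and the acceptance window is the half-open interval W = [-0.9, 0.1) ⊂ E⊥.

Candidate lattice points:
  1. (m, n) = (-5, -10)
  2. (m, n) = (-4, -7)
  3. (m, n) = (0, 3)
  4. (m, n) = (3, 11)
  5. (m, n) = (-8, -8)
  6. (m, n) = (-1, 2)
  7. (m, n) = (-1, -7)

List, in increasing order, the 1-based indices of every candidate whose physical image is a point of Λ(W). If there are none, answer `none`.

1

τ' = (2−√8)/2 ≈ -0.414214.
[1] lift (-5,-10): star map gives -0.857864; window check -0.9 ≤ -0.857864 < 0.1 is true → IN Λ
[2] lift (-4,-7): star map gives -1.100505; window check -0.9 ≤ -1.100505 < 0.1 is false → out
[3] lift (0,3): star map gives -1.242641; window check -0.9 ≤ -1.242641 < 0.1 is false → out
[4] lift (3,11): star map gives -1.556349; window check -0.9 ≤ -1.556349 < 0.1 is false → out
[5] lift (-8,-8): star map gives -4.686292; window check -0.9 ≤ -4.686292 < 0.1 is false → out
[6] lift (-1,2): star map gives -1.828427; window check -0.9 ≤ -1.828427 < 0.1 is false → out
[7] lift (-1,-7): star map gives 1.899495; window check -0.9 ≤ 1.899495 < 0.1 is false → out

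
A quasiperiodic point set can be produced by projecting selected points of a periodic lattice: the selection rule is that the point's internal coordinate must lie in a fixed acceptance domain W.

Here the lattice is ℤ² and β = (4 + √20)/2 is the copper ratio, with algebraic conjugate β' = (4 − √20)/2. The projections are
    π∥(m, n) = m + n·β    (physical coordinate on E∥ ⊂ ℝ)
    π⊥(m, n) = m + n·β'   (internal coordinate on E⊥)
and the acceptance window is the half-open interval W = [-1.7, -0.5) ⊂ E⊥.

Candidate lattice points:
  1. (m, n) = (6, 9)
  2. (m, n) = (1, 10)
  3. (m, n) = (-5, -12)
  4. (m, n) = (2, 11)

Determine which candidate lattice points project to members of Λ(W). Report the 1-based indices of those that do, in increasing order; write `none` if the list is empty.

2, 4

β' = (4−√20)/2 ≈ -0.2361.
#1 (6,9): internal coord 6 + (9)·β' = +3.8754; +3.8754 ∉ [-1.7, -0.5) → out
#2 (1,10): internal coord 1 + (10)·β' = -1.3607; -1.3607 ∈ [-1.7, -0.5) → IN Λ
#3 (-5,-12): internal coord -5 + (-12)·β' = -2.1672; -2.1672 ∉ [-1.7, -0.5) → out
#4 (2,11): internal coord 2 + (11)·β' = -0.5967; -0.5967 ∈ [-1.7, -0.5) → IN Λ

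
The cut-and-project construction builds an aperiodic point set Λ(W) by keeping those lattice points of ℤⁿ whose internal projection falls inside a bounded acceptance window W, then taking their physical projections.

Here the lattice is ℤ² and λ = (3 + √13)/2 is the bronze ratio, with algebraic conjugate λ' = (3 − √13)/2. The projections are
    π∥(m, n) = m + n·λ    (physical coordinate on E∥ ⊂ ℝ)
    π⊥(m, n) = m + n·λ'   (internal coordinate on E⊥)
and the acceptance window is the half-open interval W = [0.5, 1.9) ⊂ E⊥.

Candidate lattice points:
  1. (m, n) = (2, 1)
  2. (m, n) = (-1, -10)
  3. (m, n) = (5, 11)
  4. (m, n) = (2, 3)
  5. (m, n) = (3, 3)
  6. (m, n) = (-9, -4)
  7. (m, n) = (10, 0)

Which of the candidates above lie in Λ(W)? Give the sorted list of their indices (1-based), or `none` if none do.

1, 3, 4

λ' = (3−√13)/2 ≈ -0.30278.
candidate 1: (m,n)=(2,1) → π∥ = 2+1·λ ≈ 5.30278, π⊥ = 2+1·λ' ≈ 1.69722 ∈ [0.5, 1.9) ⇒ IN Λ
candidate 2: (m,n)=(-1,-10) → π∥ = -1-10·λ ≈ -34.02776, π⊥ = -1-10·λ' ≈ 2.02776 ∉ [0.5, 1.9) ⇒ out
candidate 3: (m,n)=(5,11) → π∥ = 5+11·λ ≈ 41.33053, π⊥ = 5+11·λ' ≈ 1.66947 ∈ [0.5, 1.9) ⇒ IN Λ
candidate 4: (m,n)=(2,3) → π∥ = 2+3·λ ≈ 11.90833, π⊥ = 2+3·λ' ≈ 1.09167 ∈ [0.5, 1.9) ⇒ IN Λ
candidate 5: (m,n)=(3,3) → π∥ = 3+3·λ ≈ 12.90833, π⊥ = 3+3·λ' ≈ 2.09167 ∉ [0.5, 1.9) ⇒ out
candidate 6: (m,n)=(-9,-4) → π∥ = -9-4·λ ≈ -22.21110, π⊥ = -9-4·λ' ≈ -7.78890 ∉ [0.5, 1.9) ⇒ out
candidate 7: (m,n)=(10,0) → π∥ = 10+0·λ ≈ 10.00000, π⊥ = 10+0·λ' ≈ 10.00000 ∉ [0.5, 1.9) ⇒ out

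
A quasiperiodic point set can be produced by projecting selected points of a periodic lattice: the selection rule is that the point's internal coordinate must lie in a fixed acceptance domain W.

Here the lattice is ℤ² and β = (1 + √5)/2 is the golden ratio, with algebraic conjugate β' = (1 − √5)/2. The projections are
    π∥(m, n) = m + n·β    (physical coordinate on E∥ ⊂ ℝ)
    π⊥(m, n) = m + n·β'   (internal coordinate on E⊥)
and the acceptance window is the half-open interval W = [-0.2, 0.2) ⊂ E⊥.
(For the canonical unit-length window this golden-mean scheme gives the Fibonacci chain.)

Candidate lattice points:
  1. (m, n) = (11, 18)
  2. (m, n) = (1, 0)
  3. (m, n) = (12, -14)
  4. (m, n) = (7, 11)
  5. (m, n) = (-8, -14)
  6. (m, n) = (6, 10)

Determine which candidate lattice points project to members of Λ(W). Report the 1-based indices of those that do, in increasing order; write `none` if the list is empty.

β' = (1−√5)/2 ≈ -0.61803.
[1] lift (11,18): star map gives -0.12461; window check -0.2 ≤ -0.12461 < 0.2 is true → IN Λ
[2] lift (1,0): star map gives 1.00000; window check -0.2 ≤ 1.00000 < 0.2 is false → out
[3] lift (12,-14): star map gives 20.65248; window check -0.2 ≤ 20.65248 < 0.2 is false → out
[4] lift (7,11): star map gives 0.20163; window check -0.2 ≤ 0.20163 < 0.2 is false → out
[5] lift (-8,-14): star map gives 0.65248; window check -0.2 ≤ 0.65248 < 0.2 is false → out
[6] lift (6,10): star map gives -0.18034; window check -0.2 ≤ -0.18034 < 0.2 is true → IN Λ

1, 6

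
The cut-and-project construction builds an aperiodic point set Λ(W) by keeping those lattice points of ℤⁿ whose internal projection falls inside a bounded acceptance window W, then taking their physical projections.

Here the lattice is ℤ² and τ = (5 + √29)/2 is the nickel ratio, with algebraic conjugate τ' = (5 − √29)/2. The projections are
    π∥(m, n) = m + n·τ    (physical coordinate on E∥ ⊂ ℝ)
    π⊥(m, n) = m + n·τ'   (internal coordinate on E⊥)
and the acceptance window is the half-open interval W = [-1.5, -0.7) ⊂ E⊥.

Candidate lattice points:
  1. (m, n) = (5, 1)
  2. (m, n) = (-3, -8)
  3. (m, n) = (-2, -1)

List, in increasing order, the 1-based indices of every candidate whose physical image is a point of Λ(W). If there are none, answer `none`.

τ' = (5−√29)/2 ≈ -0.19258.
candidate 1: (m,n)=(5,1) → π∥ = 5+1·τ ≈ 10.19258, π⊥ = 5+1·τ' ≈ 4.80742 ∉ [-1.5, -0.7) ⇒ out
candidate 2: (m,n)=(-3,-8) → π∥ = -3-8·τ ≈ -44.54066, π⊥ = -3-8·τ' ≈ -1.45934 ∈ [-1.5, -0.7) ⇒ IN Λ
candidate 3: (m,n)=(-2,-1) → π∥ = -2-1·τ ≈ -7.19258, π⊥ = -2-1·τ' ≈ -1.80742 ∉ [-1.5, -0.7) ⇒ out

2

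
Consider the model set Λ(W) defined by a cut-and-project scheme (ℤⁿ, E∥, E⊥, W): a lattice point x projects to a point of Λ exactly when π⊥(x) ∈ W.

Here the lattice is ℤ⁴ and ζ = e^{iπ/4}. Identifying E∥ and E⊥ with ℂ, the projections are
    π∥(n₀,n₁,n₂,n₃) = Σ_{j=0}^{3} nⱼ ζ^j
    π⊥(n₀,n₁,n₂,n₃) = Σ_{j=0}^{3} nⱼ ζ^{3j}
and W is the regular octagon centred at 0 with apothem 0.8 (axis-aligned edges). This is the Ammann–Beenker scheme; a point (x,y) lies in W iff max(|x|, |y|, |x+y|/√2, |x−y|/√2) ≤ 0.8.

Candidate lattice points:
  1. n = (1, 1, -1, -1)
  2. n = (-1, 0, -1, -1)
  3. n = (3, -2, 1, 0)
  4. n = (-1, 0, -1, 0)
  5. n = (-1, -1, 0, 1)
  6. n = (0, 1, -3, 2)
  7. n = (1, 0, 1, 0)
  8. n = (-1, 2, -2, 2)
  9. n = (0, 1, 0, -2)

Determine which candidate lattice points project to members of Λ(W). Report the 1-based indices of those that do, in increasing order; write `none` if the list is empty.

π⊥(n) = n₀ + n₁ζ³ + n₂ζ⁶ + n₃ζ⁹ where ζ = e^{iπ/4}.
candidate 1: n = (1, 1, -1, -1) → π⊥ ≈ (-0.41421, +1.00000); max(|x|,|y|,|x±y|/√2) = 1.00000 > 0.8 ⇒ ∉ W
candidate 2: n = (-1, 0, -1, -1) → π⊥ ≈ (-1.70711, +0.29289); max(|x|,|y|,|x±y|/√2) = 1.70711 > 0.8 ⇒ ∉ W
candidate 3: n = (3, -2, 1, 0) → π⊥ ≈ (+4.41421, -2.41421); max(|x|,|y|,|x±y|/√2) = 4.82843 > 0.8 ⇒ ∉ W
candidate 4: n = (-1, 0, -1, 0) → π⊥ ≈ (-1.00000, +1.00000); max(|x|,|y|,|x±y|/√2) = 1.41421 > 0.8 ⇒ ∉ W
candidate 5: n = (-1, -1, 0, 1) → π⊥ ≈ (+0.41421, +0.00000); max(|x|,|y|,|x±y|/√2) = 0.41421 ≤ 0.8 ⇒ ∈ W
candidate 6: n = (0, 1, -3, 2) → π⊥ ≈ (+0.70711, +5.12132); max(|x|,|y|,|x±y|/√2) = 5.12132 > 0.8 ⇒ ∉ W
candidate 7: n = (1, 0, 1, 0) → π⊥ ≈ (+1.00000, -1.00000); max(|x|,|y|,|x±y|/√2) = 1.41421 > 0.8 ⇒ ∉ W
candidate 8: n = (-1, 2, -2, 2) → π⊥ ≈ (-1.00000, +4.82843); max(|x|,|y|,|x±y|/√2) = 4.82843 > 0.8 ⇒ ∉ W
candidate 9: n = (0, 1, 0, -2) → π⊥ ≈ (-2.12132, -0.70711); max(|x|,|y|,|x±y|/√2) = 2.12132 > 0.8 ⇒ ∉ W

5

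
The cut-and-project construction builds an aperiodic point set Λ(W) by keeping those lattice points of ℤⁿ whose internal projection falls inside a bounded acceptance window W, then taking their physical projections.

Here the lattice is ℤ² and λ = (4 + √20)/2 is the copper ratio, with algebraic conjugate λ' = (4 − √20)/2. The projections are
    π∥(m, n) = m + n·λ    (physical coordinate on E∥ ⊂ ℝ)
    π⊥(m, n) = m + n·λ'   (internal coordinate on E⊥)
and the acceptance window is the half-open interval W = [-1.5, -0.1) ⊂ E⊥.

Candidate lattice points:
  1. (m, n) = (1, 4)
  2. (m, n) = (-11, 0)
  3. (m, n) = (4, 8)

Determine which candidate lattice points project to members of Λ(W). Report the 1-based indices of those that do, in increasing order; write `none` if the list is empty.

Numerically λ ≈ 4.236068 and λ' = −1/λ ≈ -0.236068.
candidate 1: (m,n)=(1,4) → π∥ = 1+4·λ ≈ 17.944272, π⊥ = 1+4·λ' ≈ 0.055728 ∉ [-1.5, -0.1) ⇒ out
candidate 2: (m,n)=(-11,0) → π∥ = -11+0·λ ≈ -11.000000, π⊥ = -11+0·λ' ≈ -11.000000 ∉ [-1.5, -0.1) ⇒ out
candidate 3: (m,n)=(4,8) → π∥ = 4+8·λ ≈ 37.888544, π⊥ = 4+8·λ' ≈ 2.111456 ∉ [-1.5, -0.1) ⇒ out

none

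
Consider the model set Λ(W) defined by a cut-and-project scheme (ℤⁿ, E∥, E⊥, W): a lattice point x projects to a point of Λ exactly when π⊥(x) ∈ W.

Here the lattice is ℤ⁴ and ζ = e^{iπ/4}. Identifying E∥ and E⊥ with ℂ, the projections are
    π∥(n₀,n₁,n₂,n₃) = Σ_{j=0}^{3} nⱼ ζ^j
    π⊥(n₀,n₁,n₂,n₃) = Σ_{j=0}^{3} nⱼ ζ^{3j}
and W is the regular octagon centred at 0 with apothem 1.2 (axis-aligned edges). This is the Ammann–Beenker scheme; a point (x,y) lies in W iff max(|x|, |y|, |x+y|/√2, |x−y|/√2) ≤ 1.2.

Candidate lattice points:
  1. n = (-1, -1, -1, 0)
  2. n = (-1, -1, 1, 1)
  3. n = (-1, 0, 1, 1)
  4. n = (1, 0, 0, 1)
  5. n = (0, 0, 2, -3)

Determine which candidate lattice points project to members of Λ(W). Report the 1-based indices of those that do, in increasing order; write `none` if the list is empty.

π⊥(n) = n₀ + n₁ζ³ + n₂ζ⁶ + n₃ζ⁹ where ζ = e^{iπ/4}.
candidate 1: n = (-1, -1, -1, 0) → π⊥ ≈ (-0.292893, +0.292893); max(|x|,|y|,|x±y|/√2) = 0.414214 ≤ 1.2 ⇒ ∈ W
candidate 2: n = (-1, -1, 1, 1) → π⊥ ≈ (+0.414214, -1.000000); max(|x|,|y|,|x±y|/√2) = 1.000000 ≤ 1.2 ⇒ ∈ W
candidate 3: n = (-1, 0, 1, 1) → π⊥ ≈ (-0.292893, -0.292893); max(|x|,|y|,|x±y|/√2) = 0.414214 ≤ 1.2 ⇒ ∈ W
candidate 4: n = (1, 0, 0, 1) → π⊥ ≈ (+1.707107, +0.707107); max(|x|,|y|,|x±y|/√2) = 1.707107 > 1.2 ⇒ ∉ W
candidate 5: n = (0, 0, 2, -3) → π⊥ ≈ (-2.121320, -4.121320); max(|x|,|y|,|x±y|/√2) = 4.414214 > 1.2 ⇒ ∉ W

1, 2, 3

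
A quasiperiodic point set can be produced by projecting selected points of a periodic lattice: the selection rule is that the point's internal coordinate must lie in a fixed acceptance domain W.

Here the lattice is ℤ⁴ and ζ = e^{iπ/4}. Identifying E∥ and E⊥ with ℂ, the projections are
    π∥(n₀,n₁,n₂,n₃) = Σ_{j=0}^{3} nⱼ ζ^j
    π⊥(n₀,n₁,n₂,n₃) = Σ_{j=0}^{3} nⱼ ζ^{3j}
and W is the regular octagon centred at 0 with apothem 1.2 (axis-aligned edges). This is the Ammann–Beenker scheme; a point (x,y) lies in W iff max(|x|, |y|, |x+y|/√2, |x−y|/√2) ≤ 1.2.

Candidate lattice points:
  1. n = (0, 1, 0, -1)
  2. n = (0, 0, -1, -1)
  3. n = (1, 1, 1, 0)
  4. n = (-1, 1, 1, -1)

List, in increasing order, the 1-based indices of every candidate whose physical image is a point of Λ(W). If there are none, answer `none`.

Internal map: ζ^{3j} for j=0..3 gives (1,0), (−√2/2,√2/2), (0,−1), (√2/2,√2/2).
candidate 1: n = (0, 1, 0, -1) → π⊥ ≈ (-1.41421, +0.00000); max(|x|,|y|,|x±y|/√2) = 1.41421 > 1.2 ⇒ ∉ W
candidate 2: n = (0, 0, -1, -1) → π⊥ ≈ (-0.70711, +0.29289); max(|x|,|y|,|x±y|/√2) = 0.70711 ≤ 1.2 ⇒ ∈ W
candidate 3: n = (1, 1, 1, 0) → π⊥ ≈ (+0.29289, -0.29289); max(|x|,|y|,|x±y|/√2) = 0.41421 ≤ 1.2 ⇒ ∈ W
candidate 4: n = (-1, 1, 1, -1) → π⊥ ≈ (-2.41421, -1.00000); max(|x|,|y|,|x±y|/√2) = 2.41421 > 1.2 ⇒ ∉ W

2, 3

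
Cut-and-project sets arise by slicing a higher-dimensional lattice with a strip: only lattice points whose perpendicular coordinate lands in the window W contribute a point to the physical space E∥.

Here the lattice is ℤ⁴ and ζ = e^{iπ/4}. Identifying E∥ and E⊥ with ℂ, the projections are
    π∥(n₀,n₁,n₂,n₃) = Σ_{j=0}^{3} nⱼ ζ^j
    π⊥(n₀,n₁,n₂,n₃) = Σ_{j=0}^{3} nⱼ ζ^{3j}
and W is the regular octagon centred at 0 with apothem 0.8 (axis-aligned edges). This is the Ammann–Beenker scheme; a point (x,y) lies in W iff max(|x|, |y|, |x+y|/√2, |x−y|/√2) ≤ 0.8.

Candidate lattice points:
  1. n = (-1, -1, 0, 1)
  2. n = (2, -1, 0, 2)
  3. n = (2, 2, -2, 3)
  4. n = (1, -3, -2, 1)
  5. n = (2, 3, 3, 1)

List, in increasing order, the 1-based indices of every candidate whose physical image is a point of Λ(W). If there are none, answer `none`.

With ζ = e^{iπ/4} the internal vectors are ζ^0,ζ^3,ζ^6,ζ^9.
candidate 1: n = (-1, -1, 0, 1) → π⊥ ≈ (+0.41421, +0.00000); max(|x|,|y|,|x±y|/√2) = 0.41421 ≤ 0.8 ⇒ ∈ W
candidate 2: n = (2, -1, 0, 2) → π⊥ ≈ (+4.12132, +0.70711); max(|x|,|y|,|x±y|/√2) = 4.12132 > 0.8 ⇒ ∉ W
candidate 3: n = (2, 2, -2, 3) → π⊥ ≈ (+2.70711, +5.53553); max(|x|,|y|,|x±y|/√2) = 5.82843 > 0.8 ⇒ ∉ W
candidate 4: n = (1, -3, -2, 1) → π⊥ ≈ (+3.82843, +0.58579); max(|x|,|y|,|x±y|/√2) = 3.82843 > 0.8 ⇒ ∉ W
candidate 5: n = (2, 3, 3, 1) → π⊥ ≈ (+0.58579, -0.17157); max(|x|,|y|,|x±y|/√2) = 0.58579 ≤ 0.8 ⇒ ∈ W

1, 5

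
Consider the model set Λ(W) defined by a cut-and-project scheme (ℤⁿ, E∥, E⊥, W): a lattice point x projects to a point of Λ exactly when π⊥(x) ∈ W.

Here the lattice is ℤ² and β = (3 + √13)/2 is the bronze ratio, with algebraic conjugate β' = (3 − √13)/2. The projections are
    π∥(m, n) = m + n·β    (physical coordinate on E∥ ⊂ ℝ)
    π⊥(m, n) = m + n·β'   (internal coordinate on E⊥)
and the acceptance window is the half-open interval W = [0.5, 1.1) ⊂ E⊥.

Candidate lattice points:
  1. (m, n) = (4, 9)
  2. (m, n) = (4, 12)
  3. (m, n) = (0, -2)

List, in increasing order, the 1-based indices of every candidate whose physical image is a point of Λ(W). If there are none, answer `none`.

Numerically β ≈ 3.302776 and β' = −1/β ≈ -0.302776.
candidate 1: (m,n)=(4,9) → π∥ = 4+9·β ≈ 33.724981, π⊥ = 4+9·β' ≈ 1.275019 ∉ [0.5, 1.1) ⇒ out
candidate 2: (m,n)=(4,12) → π∥ = 4+12·β ≈ 43.633308, π⊥ = 4+12·β' ≈ 0.366692 ∉ [0.5, 1.1) ⇒ out
candidate 3: (m,n)=(0,-2) → π∥ = 0-2·β ≈ -6.605551, π⊥ = 0-2·β' ≈ 0.605551 ∈ [0.5, 1.1) ⇒ IN Λ

3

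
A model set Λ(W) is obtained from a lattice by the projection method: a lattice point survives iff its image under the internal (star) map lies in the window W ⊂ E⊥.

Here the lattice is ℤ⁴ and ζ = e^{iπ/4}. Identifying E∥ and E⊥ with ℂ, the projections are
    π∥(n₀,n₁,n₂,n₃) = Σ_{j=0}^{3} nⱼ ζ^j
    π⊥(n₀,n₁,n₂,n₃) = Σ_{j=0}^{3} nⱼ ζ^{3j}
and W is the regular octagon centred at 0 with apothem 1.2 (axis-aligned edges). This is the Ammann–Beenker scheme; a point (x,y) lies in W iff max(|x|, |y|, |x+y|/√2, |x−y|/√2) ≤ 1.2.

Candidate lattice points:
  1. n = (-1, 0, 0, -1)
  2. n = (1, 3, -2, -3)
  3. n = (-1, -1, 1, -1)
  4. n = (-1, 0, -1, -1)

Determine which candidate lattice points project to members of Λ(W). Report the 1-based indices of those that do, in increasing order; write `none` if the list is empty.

Internal map: ζ^{3j} for j=0..3 gives (1,0), (−√2/2,√2/2), (0,−1), (√2/2,√2/2).
#1 (-1, 0, 0, -1): internal (-1.70711, -0.70711); octagon support 1.70711 vs apothem 1.2 → ∉ W
#2 (1, 3, -2, -3): internal (-3.24264, 2.00000); octagon support 3.70711 vs apothem 1.2 → ∉ W
#3 (-1, -1, 1, -1): internal (-1.00000, -2.41421); octagon support 2.41421 vs apothem 1.2 → ∉ W
#4 (-1, 0, -1, -1): internal (-1.70711, 0.29289); octagon support 1.70711 vs apothem 1.2 → ∉ W

none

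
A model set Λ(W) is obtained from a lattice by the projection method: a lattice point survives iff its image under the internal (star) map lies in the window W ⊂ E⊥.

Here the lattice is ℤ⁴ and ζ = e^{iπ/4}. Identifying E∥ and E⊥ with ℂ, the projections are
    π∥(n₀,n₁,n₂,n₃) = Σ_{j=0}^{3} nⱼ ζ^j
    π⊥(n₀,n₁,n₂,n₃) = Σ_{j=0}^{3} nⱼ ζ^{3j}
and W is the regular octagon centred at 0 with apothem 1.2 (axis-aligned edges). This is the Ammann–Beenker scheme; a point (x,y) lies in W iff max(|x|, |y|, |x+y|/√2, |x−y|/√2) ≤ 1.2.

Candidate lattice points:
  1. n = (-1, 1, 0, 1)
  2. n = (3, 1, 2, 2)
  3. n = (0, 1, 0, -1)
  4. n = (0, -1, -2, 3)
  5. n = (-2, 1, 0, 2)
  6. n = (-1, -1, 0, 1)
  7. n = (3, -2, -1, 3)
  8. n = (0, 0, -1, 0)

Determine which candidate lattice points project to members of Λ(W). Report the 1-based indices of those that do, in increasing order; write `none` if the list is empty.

6, 8

π⊥(n) = n₀ + n₁ζ³ + n₂ζ⁶ + n₃ζ⁹ where ζ = e^{iπ/4}.
#1 (-1, 1, 0, 1): internal (-1.00000, 1.41421); octagon support 1.70711 vs apothem 1.2 → ∉ W
#2 (3, 1, 2, 2): internal (3.70711, 0.12132); octagon support 3.70711 vs apothem 1.2 → ∉ W
#3 (0, 1, 0, -1): internal (-1.41421, 0.00000); octagon support 1.41421 vs apothem 1.2 → ∉ W
#4 (0, -1, -2, 3): internal (2.82843, 3.41421); octagon support 4.41421 vs apothem 1.2 → ∉ W
#5 (-2, 1, 0, 2): internal (-1.29289, 2.12132); octagon support 2.41421 vs apothem 1.2 → ∉ W
#6 (-1, -1, 0, 1): internal (0.41421, 0.00000); octagon support 0.41421 vs apothem 1.2 → ∈ W
#7 (3, -2, -1, 3): internal (6.53553, 1.70711); octagon support 6.53553 vs apothem 1.2 → ∉ W
#8 (0, 0, -1, 0): internal (0.00000, 1.00000); octagon support 1.00000 vs apothem 1.2 → ∈ W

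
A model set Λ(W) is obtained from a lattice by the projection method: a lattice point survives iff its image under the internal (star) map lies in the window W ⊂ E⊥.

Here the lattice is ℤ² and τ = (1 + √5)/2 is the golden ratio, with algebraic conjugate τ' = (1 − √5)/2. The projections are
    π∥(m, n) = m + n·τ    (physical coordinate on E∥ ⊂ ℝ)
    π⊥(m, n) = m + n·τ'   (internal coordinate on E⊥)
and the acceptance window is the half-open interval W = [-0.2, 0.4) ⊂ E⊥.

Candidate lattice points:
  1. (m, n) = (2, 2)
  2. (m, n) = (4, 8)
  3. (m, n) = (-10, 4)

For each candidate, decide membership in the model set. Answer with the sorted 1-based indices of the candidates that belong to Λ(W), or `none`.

none

Numerically τ ≈ 1.61803 and τ' = −1/τ ≈ -0.61803.
#1 (2,2): internal coord 2 + (2)·τ' = +0.76393; +0.76393 ∉ [-0.2, 0.4) → out
#2 (4,8): internal coord 4 + (8)·τ' = -0.94427; -0.94427 ∉ [-0.2, 0.4) → out
#3 (-10,4): internal coord -10 + (4)·τ' = -12.47214; -12.47214 ∉ [-0.2, 0.4) → out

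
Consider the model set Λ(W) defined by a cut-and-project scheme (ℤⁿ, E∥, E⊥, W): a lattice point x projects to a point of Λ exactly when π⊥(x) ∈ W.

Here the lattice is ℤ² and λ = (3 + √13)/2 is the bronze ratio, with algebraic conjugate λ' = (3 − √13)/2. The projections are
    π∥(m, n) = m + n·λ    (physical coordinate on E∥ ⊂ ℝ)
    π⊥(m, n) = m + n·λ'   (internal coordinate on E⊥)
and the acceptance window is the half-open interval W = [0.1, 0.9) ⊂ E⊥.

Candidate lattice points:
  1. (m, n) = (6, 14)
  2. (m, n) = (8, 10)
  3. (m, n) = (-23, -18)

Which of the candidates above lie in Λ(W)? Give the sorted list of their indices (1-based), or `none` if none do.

none

λ' = (3−√13)/2 ≈ -0.30278.
[1] lift (6,14): star map gives 1.76114; window check 0.1 ≤ 1.76114 < 0.9 is false → out
[2] lift (8,10): star map gives 4.97224; window check 0.1 ≤ 4.97224 < 0.9 is false → out
[3] lift (-23,-18): star map gives -17.55004; window check 0.1 ≤ -17.55004 < 0.9 is false → out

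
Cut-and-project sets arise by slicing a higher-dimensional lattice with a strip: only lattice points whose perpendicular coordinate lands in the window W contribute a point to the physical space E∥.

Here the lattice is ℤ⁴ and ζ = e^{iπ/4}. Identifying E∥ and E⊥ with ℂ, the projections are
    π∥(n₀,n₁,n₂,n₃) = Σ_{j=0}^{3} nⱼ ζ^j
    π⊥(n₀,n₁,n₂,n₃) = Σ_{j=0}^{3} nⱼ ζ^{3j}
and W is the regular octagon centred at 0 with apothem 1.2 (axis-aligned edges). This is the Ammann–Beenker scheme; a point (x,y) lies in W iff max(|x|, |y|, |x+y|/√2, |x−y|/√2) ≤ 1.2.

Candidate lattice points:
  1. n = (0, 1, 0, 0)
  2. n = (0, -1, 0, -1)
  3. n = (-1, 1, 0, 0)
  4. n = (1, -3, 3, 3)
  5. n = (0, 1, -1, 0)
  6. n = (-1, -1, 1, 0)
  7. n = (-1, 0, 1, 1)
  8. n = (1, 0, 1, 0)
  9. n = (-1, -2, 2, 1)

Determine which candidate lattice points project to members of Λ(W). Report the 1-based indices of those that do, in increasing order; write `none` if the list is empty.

Internal map: ζ^{3j} for j=0..3 gives (1,0), (−√2/2,√2/2), (0,−1), (√2/2,√2/2).
#1 (0, 1, 0, 0): internal (-0.70711, 0.70711); octagon support 1.00000 vs apothem 1.2 → ∈ W
#2 (0, -1, 0, -1): internal (0.00000, -1.41421); octagon support 1.41421 vs apothem 1.2 → ∉ W
#3 (-1, 1, 0, 0): internal (-1.70711, 0.70711); octagon support 1.70711 vs apothem 1.2 → ∉ W
#4 (1, -3, 3, 3): internal (5.24264, -3.00000); octagon support 5.82843 vs apothem 1.2 → ∉ W
#5 (0, 1, -1, 0): internal (-0.70711, 1.70711); octagon support 1.70711 vs apothem 1.2 → ∉ W
#6 (-1, -1, 1, 0): internal (-0.29289, -1.70711); octagon support 1.70711 vs apothem 1.2 → ∉ W
#7 (-1, 0, 1, 1): internal (-0.29289, -0.29289); octagon support 0.41421 vs apothem 1.2 → ∈ W
#8 (1, 0, 1, 0): internal (1.00000, -1.00000); octagon support 1.41421 vs apothem 1.2 → ∉ W
#9 (-1, -2, 2, 1): internal (1.12132, -2.70711); octagon support 2.70711 vs apothem 1.2 → ∉ W

1, 7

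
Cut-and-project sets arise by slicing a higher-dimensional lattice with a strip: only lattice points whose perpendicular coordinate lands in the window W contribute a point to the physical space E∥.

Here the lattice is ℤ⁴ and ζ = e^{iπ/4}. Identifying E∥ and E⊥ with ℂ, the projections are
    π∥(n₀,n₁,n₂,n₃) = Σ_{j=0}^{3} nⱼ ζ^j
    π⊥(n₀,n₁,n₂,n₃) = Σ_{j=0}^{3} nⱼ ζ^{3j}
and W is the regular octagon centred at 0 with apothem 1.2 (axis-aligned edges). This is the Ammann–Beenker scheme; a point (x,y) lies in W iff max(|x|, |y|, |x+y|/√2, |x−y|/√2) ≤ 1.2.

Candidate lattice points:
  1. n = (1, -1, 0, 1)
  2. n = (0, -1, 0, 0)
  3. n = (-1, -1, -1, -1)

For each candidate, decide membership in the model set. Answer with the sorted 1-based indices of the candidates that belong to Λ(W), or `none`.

2, 3

Internal map: ζ^{3j} for j=0..3 gives (1,0), (−√2/2,√2/2), (0,−1), (√2/2,√2/2).
#1 (1, -1, 0, 1): internal (2.41421, 0.00000); octagon support 2.41421 vs apothem 1.2 → ∉ W
#2 (0, -1, 0, 0): internal (0.70711, -0.70711); octagon support 1.00000 vs apothem 1.2 → ∈ W
#3 (-1, -1, -1, -1): internal (-1.00000, -0.41421); octagon support 1.00000 vs apothem 1.2 → ∈ W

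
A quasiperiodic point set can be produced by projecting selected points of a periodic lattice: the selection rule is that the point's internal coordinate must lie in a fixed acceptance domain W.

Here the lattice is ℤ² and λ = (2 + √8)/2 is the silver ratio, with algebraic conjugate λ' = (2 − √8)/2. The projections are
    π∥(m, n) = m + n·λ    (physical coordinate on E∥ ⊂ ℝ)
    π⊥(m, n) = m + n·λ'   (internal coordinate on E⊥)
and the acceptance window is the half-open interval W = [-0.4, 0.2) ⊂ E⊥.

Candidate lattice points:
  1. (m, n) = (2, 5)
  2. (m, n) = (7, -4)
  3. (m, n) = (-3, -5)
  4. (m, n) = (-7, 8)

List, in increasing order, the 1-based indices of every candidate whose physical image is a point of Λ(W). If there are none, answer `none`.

1

Compute λ' = (2−√8)/2 = -0.4142, so π⊥(m,n) = m -0.4142·n.
[1] lift (2,5): star map gives -0.0711; window check -0.4 ≤ -0.0711 < 0.2 is true → IN Λ
[2] lift (7,-4): star map gives 8.6569; window check -0.4 ≤ 8.6569 < 0.2 is false → out
[3] lift (-3,-5): star map gives -0.9289; window check -0.4 ≤ -0.9289 < 0.2 is false → out
[4] lift (-7,8): star map gives -10.3137; window check -0.4 ≤ -10.3137 < 0.2 is false → out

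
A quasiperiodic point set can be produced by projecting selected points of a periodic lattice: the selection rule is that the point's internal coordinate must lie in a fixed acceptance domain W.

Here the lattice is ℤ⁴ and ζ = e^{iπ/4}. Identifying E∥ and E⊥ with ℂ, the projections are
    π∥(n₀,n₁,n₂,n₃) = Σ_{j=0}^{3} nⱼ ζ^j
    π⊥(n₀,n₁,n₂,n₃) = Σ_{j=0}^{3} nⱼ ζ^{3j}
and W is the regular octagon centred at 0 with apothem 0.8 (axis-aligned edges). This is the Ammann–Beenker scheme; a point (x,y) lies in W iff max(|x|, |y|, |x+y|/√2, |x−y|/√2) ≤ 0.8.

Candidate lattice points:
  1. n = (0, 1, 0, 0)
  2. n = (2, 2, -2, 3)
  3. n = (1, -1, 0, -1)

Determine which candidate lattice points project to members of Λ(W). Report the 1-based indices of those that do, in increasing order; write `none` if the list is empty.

Internal map: ζ^{3j} for j=0..3 gives (1,0), (−√2/2,√2/2), (0,−1), (√2/2,√2/2).
#1 (0, 1, 0, 0): internal (-0.7071, 0.7071); octagon support 1.0000 vs apothem 0.8 → ∉ W
#2 (2, 2, -2, 3): internal (2.7071, 5.5355); octagon support 5.8284 vs apothem 0.8 → ∉ W
#3 (1, -1, 0, -1): internal (1.0000, -1.4142); octagon support 1.7071 vs apothem 0.8 → ∉ W

none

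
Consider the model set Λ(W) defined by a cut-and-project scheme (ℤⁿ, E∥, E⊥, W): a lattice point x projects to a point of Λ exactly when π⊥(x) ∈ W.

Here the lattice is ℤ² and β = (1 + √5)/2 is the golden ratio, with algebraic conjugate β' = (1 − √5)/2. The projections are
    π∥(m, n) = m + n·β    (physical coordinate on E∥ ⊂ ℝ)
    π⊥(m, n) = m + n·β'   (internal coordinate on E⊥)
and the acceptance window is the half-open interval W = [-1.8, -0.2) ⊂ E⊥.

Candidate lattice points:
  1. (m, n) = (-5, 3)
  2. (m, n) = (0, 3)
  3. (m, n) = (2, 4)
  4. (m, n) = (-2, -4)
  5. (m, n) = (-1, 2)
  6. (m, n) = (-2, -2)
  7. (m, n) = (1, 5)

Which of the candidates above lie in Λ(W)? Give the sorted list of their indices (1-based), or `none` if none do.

Compute β' = (1−√5)/2 = -0.6180, so π⊥(m,n) = m -0.6180·n.
[1] lift (-5,3): star map gives -6.8541; window check -1.8 ≤ -6.8541 < -0.2 is false → out
[2] lift (0,3): star map gives -1.8541; window check -1.8 ≤ -1.8541 < -0.2 is false → out
[3] lift (2,4): star map gives -0.4721; window check -1.8 ≤ -0.4721 < -0.2 is true → IN Λ
[4] lift (-2,-4): star map gives 0.4721; window check -1.8 ≤ 0.4721 < -0.2 is false → out
[5] lift (-1,2): star map gives -2.2361; window check -1.8 ≤ -2.2361 < -0.2 is false → out
[6] lift (-2,-2): star map gives -0.7639; window check -1.8 ≤ -0.7639 < -0.2 is true → IN Λ
[7] lift (1,5): star map gives -2.0902; window check -1.8 ≤ -2.0902 < -0.2 is false → out

3, 6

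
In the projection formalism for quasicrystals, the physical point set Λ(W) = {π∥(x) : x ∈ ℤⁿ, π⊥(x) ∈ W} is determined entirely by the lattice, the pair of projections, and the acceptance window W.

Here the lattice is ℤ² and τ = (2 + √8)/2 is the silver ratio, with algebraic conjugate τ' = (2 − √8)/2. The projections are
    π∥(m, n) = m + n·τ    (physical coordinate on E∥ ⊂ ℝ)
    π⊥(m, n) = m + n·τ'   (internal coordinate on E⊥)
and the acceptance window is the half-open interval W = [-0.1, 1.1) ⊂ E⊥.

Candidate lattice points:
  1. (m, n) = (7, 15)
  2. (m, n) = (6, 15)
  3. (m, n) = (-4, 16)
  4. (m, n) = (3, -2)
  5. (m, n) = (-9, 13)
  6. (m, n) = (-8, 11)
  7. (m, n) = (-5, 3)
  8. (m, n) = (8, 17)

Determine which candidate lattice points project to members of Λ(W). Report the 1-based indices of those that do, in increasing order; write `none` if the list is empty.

1, 8

Numerically τ ≈ 2.4142 and τ' = −1/τ ≈ -0.4142.
[1] lift (7,15): star map gives 0.7868; window check -0.1 ≤ 0.7868 < 1.1 is true → IN Λ
[2] lift (6,15): star map gives -0.2132; window check -0.1 ≤ -0.2132 < 1.1 is false → out
[3] lift (-4,16): star map gives -10.6274; window check -0.1 ≤ -10.6274 < 1.1 is false → out
[4] lift (3,-2): star map gives 3.8284; window check -0.1 ≤ 3.8284 < 1.1 is false → out
[5] lift (-9,13): star map gives -14.3848; window check -0.1 ≤ -14.3848 < 1.1 is false → out
[6] lift (-8,11): star map gives -12.5563; window check -0.1 ≤ -12.5563 < 1.1 is false → out
[7] lift (-5,3): star map gives -6.2426; window check -0.1 ≤ -6.2426 < 1.1 is false → out
[8] lift (8,17): star map gives 0.9584; window check -0.1 ≤ 0.9584 < 1.1 is true → IN Λ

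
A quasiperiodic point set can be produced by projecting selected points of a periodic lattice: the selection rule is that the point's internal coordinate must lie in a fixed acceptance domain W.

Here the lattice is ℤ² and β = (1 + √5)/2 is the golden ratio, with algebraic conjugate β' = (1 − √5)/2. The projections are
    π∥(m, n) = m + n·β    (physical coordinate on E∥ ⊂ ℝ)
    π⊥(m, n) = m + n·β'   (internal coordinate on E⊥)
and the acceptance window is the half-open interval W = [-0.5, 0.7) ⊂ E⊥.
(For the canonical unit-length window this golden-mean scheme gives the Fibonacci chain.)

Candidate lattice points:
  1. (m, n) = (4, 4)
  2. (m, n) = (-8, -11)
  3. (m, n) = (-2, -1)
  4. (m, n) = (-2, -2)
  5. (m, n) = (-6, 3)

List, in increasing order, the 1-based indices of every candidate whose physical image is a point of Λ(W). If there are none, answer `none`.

none

Compute β' = (1−√5)/2 = -0.618034, so π⊥(m,n) = m -0.618034·n.
[1] lift (4,4): star map gives 1.527864; window check -0.5 ≤ 1.527864 < 0.7 is false → out
[2] lift (-8,-11): star map gives -1.201626; window check -0.5 ≤ -1.201626 < 0.7 is false → out
[3] lift (-2,-1): star map gives -1.381966; window check -0.5 ≤ -1.381966 < 0.7 is false → out
[4] lift (-2,-2): star map gives -0.763932; window check -0.5 ≤ -0.763932 < 0.7 is false → out
[5] lift (-6,3): star map gives -7.854102; window check -0.5 ≤ -7.854102 < 0.7 is false → out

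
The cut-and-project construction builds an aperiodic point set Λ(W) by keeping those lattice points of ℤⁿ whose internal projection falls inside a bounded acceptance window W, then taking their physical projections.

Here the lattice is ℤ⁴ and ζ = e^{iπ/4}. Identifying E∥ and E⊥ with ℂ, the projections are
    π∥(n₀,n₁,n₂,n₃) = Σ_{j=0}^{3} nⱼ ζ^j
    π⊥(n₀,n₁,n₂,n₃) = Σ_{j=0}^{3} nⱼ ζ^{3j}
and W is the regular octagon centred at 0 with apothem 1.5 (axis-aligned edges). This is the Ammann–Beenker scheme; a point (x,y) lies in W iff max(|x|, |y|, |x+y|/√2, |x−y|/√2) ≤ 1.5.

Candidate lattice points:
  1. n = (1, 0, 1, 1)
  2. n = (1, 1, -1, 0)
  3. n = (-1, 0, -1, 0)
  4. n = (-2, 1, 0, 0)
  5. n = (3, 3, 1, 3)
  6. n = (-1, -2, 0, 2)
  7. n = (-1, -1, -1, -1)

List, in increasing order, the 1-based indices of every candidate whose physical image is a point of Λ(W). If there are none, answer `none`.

3, 7

With ζ = e^{iπ/4} the internal vectors are ζ^0,ζ^3,ζ^6,ζ^9.
candidate 1: n = (1, 0, 1, 1) → π⊥ ≈ (+1.70711, -0.29289); max(|x|,|y|,|x±y|/√2) = 1.70711 > 1.5 ⇒ ∉ W
candidate 2: n = (1, 1, -1, 0) → π⊥ ≈ (+0.29289, +1.70711); max(|x|,|y|,|x±y|/√2) = 1.70711 > 1.5 ⇒ ∉ W
candidate 3: n = (-1, 0, -1, 0) → π⊥ ≈ (-1.00000, +1.00000); max(|x|,|y|,|x±y|/√2) = 1.41421 ≤ 1.5 ⇒ ∈ W
candidate 4: n = (-2, 1, 0, 0) → π⊥ ≈ (-2.70711, +0.70711); max(|x|,|y|,|x±y|/√2) = 2.70711 > 1.5 ⇒ ∉ W
candidate 5: n = (3, 3, 1, 3) → π⊥ ≈ (+3.00000, +3.24264); max(|x|,|y|,|x±y|/√2) = 4.41421 > 1.5 ⇒ ∉ W
candidate 6: n = (-1, -2, 0, 2) → π⊥ ≈ (+1.82843, +0.00000); max(|x|,|y|,|x±y|/√2) = 1.82843 > 1.5 ⇒ ∉ W
candidate 7: n = (-1, -1, -1, -1) → π⊥ ≈ (-1.00000, -0.41421); max(|x|,|y|,|x±y|/√2) = 1.00000 ≤ 1.5 ⇒ ∈ W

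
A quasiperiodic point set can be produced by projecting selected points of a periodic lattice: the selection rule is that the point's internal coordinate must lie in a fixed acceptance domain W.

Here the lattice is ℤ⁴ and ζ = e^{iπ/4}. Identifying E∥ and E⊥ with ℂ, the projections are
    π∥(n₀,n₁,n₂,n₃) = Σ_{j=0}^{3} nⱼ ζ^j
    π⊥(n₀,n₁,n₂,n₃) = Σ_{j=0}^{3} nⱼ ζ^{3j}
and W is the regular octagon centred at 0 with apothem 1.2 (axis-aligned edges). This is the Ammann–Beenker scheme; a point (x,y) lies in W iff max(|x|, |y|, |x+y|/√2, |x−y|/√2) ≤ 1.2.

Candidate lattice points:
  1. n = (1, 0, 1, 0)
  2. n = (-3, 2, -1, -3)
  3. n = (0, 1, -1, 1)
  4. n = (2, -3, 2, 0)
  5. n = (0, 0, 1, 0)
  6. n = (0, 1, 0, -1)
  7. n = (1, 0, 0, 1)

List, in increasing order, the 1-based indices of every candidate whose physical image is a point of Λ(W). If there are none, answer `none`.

π⊥(n) = n₀ + n₁ζ³ + n₂ζ⁶ + n₃ζ⁹ where ζ = e^{iπ/4}.
candidate 1: n = (1, 0, 1, 0) → π⊥ ≈ (+1.0000, -1.0000); max(|x|,|y|,|x±y|/√2) = 1.4142 > 1.2 ⇒ ∉ W
candidate 2: n = (-3, 2, -1, -3) → π⊥ ≈ (-6.5355, +0.2929); max(|x|,|y|,|x±y|/√2) = 6.5355 > 1.2 ⇒ ∉ W
candidate 3: n = (0, 1, -1, 1) → π⊥ ≈ (+0.0000, +2.4142); max(|x|,|y|,|x±y|/√2) = 2.4142 > 1.2 ⇒ ∉ W
candidate 4: n = (2, -3, 2, 0) → π⊥ ≈ (+4.1213, -4.1213); max(|x|,|y|,|x±y|/√2) = 5.8284 > 1.2 ⇒ ∉ W
candidate 5: n = (0, 0, 1, 0) → π⊥ ≈ (+0.0000, -1.0000); max(|x|,|y|,|x±y|/√2) = 1.0000 ≤ 1.2 ⇒ ∈ W
candidate 6: n = (0, 1, 0, -1) → π⊥ ≈ (-1.4142, +0.0000); max(|x|,|y|,|x±y|/√2) = 1.4142 > 1.2 ⇒ ∉ W
candidate 7: n = (1, 0, 0, 1) → π⊥ ≈ (+1.7071, +0.7071); max(|x|,|y|,|x±y|/√2) = 1.7071 > 1.2 ⇒ ∉ W

5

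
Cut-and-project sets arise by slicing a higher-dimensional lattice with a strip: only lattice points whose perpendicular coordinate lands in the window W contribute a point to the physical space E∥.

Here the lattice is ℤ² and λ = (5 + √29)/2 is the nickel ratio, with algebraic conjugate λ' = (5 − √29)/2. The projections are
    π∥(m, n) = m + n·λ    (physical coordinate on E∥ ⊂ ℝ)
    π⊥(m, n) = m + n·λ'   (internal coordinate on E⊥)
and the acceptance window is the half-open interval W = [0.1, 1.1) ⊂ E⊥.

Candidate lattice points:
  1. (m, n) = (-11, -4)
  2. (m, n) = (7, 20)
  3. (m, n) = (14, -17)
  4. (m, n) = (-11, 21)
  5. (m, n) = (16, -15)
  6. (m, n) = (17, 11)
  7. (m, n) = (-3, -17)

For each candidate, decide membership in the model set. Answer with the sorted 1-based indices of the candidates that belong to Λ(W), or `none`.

7

Numerically λ ≈ 5.1926 and λ' = −1/λ ≈ -0.1926.
[1] lift (-11,-4): star map gives -10.2297; window check 0.1 ≤ -10.2297 < 1.1 is false → out
[2] lift (7,20): star map gives 3.1484; window check 0.1 ≤ 3.1484 < 1.1 is false → out
[3] lift (14,-17): star map gives 17.2739; window check 0.1 ≤ 17.2739 < 1.1 is false → out
[4] lift (-11,21): star map gives -15.0442; window check 0.1 ≤ -15.0442 < 1.1 is false → out
[5] lift (16,-15): star map gives 18.8887; window check 0.1 ≤ 18.8887 < 1.1 is false → out
[6] lift (17,11): star map gives 14.8816; window check 0.1 ≤ 14.8816 < 1.1 is false → out
[7] lift (-3,-17): star map gives 0.2739; window check 0.1 ≤ 0.2739 < 1.1 is true → IN Λ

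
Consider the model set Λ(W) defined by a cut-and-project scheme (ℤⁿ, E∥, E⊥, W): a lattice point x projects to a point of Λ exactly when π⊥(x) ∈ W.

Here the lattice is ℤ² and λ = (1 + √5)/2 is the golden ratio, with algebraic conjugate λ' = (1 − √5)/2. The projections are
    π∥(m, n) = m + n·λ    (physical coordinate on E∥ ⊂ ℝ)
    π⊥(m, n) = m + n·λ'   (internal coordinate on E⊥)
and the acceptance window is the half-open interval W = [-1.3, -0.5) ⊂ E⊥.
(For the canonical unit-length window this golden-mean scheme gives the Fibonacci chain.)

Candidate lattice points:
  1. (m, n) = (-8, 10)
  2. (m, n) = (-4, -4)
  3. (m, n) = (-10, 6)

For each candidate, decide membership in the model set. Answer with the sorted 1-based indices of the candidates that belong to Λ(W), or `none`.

none

Numerically λ ≈ 1.618034 and λ' = −1/λ ≈ -0.618034.
#1 (-8,10): internal coord -8 + (10)·λ' = -14.180340; -14.180340 ∉ [-1.3, -0.5) → out
#2 (-4,-4): internal coord -4 + (-4)·λ' = -1.527864; -1.527864 ∉ [-1.3, -0.5) → out
#3 (-10,6): internal coord -10 + (6)·λ' = -13.708204; -13.708204 ∉ [-1.3, -0.5) → out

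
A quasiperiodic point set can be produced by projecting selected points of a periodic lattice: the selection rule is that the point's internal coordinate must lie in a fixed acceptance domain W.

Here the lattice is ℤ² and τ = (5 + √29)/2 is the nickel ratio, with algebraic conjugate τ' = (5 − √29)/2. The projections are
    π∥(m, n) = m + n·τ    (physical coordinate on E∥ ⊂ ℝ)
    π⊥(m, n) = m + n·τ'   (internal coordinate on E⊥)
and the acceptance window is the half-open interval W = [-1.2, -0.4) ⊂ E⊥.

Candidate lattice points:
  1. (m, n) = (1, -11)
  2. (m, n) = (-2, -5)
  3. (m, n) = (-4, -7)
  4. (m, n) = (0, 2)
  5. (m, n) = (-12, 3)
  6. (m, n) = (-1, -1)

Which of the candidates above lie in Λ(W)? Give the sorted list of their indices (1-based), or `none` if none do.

2, 6

τ' = (5−√29)/2 ≈ -0.1926.
[1] lift (1,-11): star map gives 3.1184; window check -1.2 ≤ 3.1184 < -0.4 is false → out
[2] lift (-2,-5): star map gives -1.0371; window check -1.2 ≤ -1.0371 < -0.4 is true → IN Λ
[3] lift (-4,-7): star map gives -2.6519; window check -1.2 ≤ -2.6519 < -0.4 is false → out
[4] lift (0,2): star map gives -0.3852; window check -1.2 ≤ -0.3852 < -0.4 is false → out
[5] lift (-12,3): star map gives -12.5777; window check -1.2 ≤ -12.5777 < -0.4 is false → out
[6] lift (-1,-1): star map gives -0.8074; window check -1.2 ≤ -0.8074 < -0.4 is true → IN Λ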